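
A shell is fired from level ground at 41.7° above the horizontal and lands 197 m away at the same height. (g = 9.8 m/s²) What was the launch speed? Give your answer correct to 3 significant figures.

44.1 m/s

On level ground, R = v₀² sin(2θ) / g, so v₀ = √(R g / sin 2θ).
sin(2 × 41.7°) = 0.9934.
v₀ = √(197 × 9.8 / 0.9934) = √1943 = 44.1 m/s.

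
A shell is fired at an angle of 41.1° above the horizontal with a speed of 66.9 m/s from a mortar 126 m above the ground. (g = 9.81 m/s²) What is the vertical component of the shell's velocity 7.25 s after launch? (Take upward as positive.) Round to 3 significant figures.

-27.1 m/s

Initial vertical component: v_y0 = 66.9 sin 41.1° = 43.98 m/s.
v_y(t) = v_y0 − g t = 43.98 − 9.81 × 7.25 = -27.1 m/s.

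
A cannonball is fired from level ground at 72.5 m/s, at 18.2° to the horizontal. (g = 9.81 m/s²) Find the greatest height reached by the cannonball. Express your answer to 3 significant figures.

26.1 m

Vertical component of launch velocity: v_y = 72.5 sin 18.2° = 22.64 m/s.
At the highest point the vertical velocity is zero, so v_y² = 2 g h_max.
h_max = (22.64)² / (2 × 9.81) = 512.6 / 19.62 = 26.1 m.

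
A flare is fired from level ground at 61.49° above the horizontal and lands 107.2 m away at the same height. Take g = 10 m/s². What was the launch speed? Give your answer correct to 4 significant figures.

35.75 m/s

On level ground, R = v₀² sin(2θ) / g, so v₀ = √(R g / sin 2θ).
sin(2 × 61.49°) = 0.8389.
v₀ = √(107.2 × 10 / 0.8389) = √1277.9 = 35.75 m/s.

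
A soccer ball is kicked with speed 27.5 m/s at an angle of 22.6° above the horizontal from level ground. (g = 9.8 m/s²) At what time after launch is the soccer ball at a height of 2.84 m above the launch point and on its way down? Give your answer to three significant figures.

1.84 s

v_y0 = 27.5 sin 22.6° = 10.57 m/s.
Set y = v_y0 t − ½ g t² = 2.84: 4.900 t² − 10.57 t + 2.84 = 0.
t = [10.57 ± √(111.7 − 55.66)] / 9.8 = (10.57 ± 7.486) / 9.8, giving t = 0.315 s or t = 1.84 s.
On the way down corresponds to the larger root: t = 1.84 s.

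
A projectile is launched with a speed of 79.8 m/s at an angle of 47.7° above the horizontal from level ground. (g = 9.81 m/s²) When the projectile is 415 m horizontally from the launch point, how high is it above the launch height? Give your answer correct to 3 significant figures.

v_x = 79.8 cos 47.7° = 53.71 m/s, v_y0 = 79.8 sin 47.7° = 59.02 m/s.
Time to reach x = 415 m: t = x / v_x = 415 / 53.71 = 7.727 s.
y = v_y0 t − ½ g t² = 59.02×7.727 − 4.905×7.727² = 163 m.

163 m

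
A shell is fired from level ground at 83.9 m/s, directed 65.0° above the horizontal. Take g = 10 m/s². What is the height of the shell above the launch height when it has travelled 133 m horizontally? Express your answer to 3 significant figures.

v_x = 83.9 cos 65.0° = 35.46 m/s, v_y0 = 83.9 sin 65.0° = 76.04 m/s.
Time to reach x = 133 m: t = x / v_x = 133 / 35.46 = 3.751 s.
y = v_y0 t − ½ g t² = 76.04×3.751 − 5.000×3.751² = 215 m.

215 m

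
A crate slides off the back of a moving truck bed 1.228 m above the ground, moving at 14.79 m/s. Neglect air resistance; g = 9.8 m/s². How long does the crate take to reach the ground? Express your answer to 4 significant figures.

0.5006 s

The horizontal speed doesn't affect the fall. With v_y0 = 0, h = ½ g t².
t = √(2 × 1.228 / 9.8) = √0.25061 = 0.5006 s.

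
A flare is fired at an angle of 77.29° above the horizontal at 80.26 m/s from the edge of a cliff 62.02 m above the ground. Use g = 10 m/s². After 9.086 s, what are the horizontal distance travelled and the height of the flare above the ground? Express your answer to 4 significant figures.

x = 160.4 m, y = 360.6 m

v_x = 80.26 cos 77.29° = 17.659 m/s; v_y0 = 80.26 sin 77.29° = 78.293 m/s.
x = v_x t = 17.659 × 9.086 = 160.4 m.
y = 62.02 + v_y0 t − ½ g t² = 360.6 m.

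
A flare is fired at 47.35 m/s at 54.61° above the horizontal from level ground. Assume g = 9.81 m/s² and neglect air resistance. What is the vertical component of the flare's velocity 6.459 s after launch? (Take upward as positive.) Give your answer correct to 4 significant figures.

Initial vertical component: v_y0 = 47.35 sin 54.61° = 38.601 m/s.
v_y(t) = v_y0 − g t = 38.601 − 9.81 × 6.459 = -24.76 m/s.

-24.76 m/s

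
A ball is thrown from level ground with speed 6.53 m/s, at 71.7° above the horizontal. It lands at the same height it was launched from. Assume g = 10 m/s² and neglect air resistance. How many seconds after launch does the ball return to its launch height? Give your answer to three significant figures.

Vertical component: v_y = 6.53 sin 71.7° = 6.200 m/s.
For a projectile landing at launch height, time of flight is t = 2 v_y / g = 2 × 6.200 / 10 = 1.24 s.

1.24 s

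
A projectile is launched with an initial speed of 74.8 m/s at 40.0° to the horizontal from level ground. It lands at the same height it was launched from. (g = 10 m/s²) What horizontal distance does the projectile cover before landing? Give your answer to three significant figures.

551 m

For level ground, R = v₀² sin(2θ) / g.
sin(2 × 40.0°) = sin 80.00° = 0.9848.
R = (74.8)² × 0.9848 / 10 = 551 m.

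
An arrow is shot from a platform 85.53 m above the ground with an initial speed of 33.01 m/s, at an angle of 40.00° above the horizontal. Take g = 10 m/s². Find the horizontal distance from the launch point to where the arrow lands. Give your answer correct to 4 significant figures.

Components: v_x = 33.01 cos 40.00° = 25.287 m/s, v_y = 33.01 sin 40.00° = 21.218 m/s.
Vertical: 0 = 85.53 + 21.218 t − ½(10) t² ⇒ 5.000 t² − 21.218 t − 85.53 = 0.
t = [21.218 + √(450.20 + 1710.6)] / 10.00 = 6.7702 s.
Horizontal: R = v_x · t = 25.287 × 6.7702 = 171.2 m.

171.2 m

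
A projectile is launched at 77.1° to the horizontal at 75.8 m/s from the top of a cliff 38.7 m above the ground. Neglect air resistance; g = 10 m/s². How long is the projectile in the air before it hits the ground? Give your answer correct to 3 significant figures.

Vertical component: v_y = 75.8 sin 77.1° = 73.89 m/s.
Taking up as positive with launch at y = 38.7 m, landing at y = 0: 0 = 38.7 + 73.89 t − ½(10) t².
Solving 5.000 t² − 73.89 t − 38.7 = 0 gives t = [73.89 + √(73.89² + 4·5.000·38.7)] / 10.00 = 15.3 s.

15.3 s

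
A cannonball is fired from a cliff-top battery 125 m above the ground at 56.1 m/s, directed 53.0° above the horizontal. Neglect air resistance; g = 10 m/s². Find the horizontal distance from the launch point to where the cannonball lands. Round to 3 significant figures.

Components: v_x = 56.1 cos 53.0° = 33.76 m/s, v_y = 56.1 sin 53.0° = 44.80 m/s.
Vertical: 0 = 125 + 44.80 t − ½(10) t² ⇒ 5.000 t² − 44.80 t − 125 = 0.
t = [44.80 + √(2007 + 2500)] / 10.00 = 11.19 s.
Horizontal: R = v_x · t = 33.76 × 11.19 = 378 m.

378 m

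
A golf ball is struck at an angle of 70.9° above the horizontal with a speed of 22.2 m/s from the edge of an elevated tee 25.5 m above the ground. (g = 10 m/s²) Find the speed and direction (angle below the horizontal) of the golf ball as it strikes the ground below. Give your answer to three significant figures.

31.7 m/s at 76.7° below the horizontal

v_x = 22.2 cos 70.9° = 7.264 m/s (constant).
|v_y| at impact = √((20.98)² + 2×10×25.5) = 30.82 m/s.
Speed = √(7.264² + 30.82²) = 31.7 m/s; angle = arctan(30.82/7.264) = 76.7° below horizontal.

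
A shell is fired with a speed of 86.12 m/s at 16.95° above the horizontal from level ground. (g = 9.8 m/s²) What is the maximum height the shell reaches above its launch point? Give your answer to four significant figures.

32.16 m

Vertical component of launch velocity: v_y = 86.12 sin 16.95° = 25.107 m/s.
At the highest point the vertical velocity is zero, so v_y² = 2 g h_max.
h_max = (25.107)² / (2 × 9.8) = 630.36 / 19.60 = 32.16 m.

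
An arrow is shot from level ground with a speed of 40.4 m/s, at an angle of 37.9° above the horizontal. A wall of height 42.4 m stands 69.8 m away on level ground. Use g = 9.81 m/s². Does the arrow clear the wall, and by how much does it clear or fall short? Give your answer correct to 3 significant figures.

v_x = 40.4 cos 37.9° = 31.88 m/s; v_y0 = 40.4 sin 37.9° = 24.82 m/s.
Time to reach the wall: t = 69.8 / 31.88 = 2.189 s.
Height at that point: y = 24.82×2.189 − 4.905×2.189² = 30.83 m.
That is 42.4 − 30.83 = 11.6 m below the top of the wall, so the arrow does not clear it.

No — it falls 11.6 m short of clearing the wall.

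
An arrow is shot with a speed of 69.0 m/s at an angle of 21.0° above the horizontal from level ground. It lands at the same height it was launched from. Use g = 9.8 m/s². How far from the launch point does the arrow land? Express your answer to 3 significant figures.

325 m

For level ground, R = v₀² sin(2θ) / g.
sin(2 × 21.0°) = sin 42.00° = 0.6691.
R = (69.0)² × 0.6691 / 9.8 = 325 m.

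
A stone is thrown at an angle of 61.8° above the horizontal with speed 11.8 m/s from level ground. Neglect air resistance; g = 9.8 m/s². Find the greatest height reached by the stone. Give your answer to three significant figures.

5.52 m

Vertical component of launch velocity: v_y = 11.8 sin 61.8° = 10.40 m/s.
At the highest point the vertical velocity is zero, so v_y² = 2 g h_max.
h_max = (10.40)² / (2 × 9.8) = 108.2 / 19.60 = 5.52 m.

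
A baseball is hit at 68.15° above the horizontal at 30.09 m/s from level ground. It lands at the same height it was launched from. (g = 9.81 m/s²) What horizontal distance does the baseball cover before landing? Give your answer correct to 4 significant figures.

Components: v_x = 30.09 cos 68.15° = 11.199 m/s, v_y = 30.09 sin 68.15° = 27.928 m/s.
Time of flight (same landing height): t = 2 v_y / g = 2 × 27.928 / 9.81 = 5.6938 s.
Range: R = v_x · t = 11.199 × 5.6938 = 63.76 m.

63.76 m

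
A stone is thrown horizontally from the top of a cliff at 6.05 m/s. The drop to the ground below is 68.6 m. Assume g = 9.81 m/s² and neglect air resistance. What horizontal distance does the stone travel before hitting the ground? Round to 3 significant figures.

22.6 m

Initial vertical velocity is zero, so the fall time comes from h = ½ g t²: t = √(2 × 68.6 / 9.81) = 3.740 s.
Horizontal motion is uniform at 6.05 m/s, so x = 6.05 × 3.740 = 22.6 m.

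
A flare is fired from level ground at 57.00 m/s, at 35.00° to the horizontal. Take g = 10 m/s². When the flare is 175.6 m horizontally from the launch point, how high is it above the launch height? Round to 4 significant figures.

52.24 m

v_x = 57.00 cos 35.00° = 46.692 m/s, v_y0 = 57.00 sin 35.00° = 32.694 m/s.
Time to reach x = 175.6 m: t = x / v_x = 175.6 / 46.692 = 3.7608 s.
y = v_y0 t − ½ g t² = 32.694×3.7608 − 5.000×3.7608² = 52.24 m.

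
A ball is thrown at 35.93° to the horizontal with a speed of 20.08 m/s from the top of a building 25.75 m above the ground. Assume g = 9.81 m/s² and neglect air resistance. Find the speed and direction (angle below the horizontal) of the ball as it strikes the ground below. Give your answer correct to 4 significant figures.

30.14 m/s at 57.35° below the horizontal

v_x = 20.08 cos 35.93° = 16.259 m/s (constant).
|v_y| at impact = √((11.783)² + 2×9.81×25.75) = 25.378 m/s.
Speed = √(16.259² + 25.378²) = 30.14 m/s; angle = arctan(25.378/16.259) = 57.35° below horizontal.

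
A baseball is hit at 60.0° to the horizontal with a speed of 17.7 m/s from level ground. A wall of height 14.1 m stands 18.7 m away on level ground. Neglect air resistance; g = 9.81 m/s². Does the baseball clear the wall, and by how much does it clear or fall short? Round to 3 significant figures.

No — it falls 3.61 m short of clearing the wall.

v_x = 17.7 cos 60.0° = 8.850 m/s; v_y0 = 17.7 sin 60.0° = 15.33 m/s.
Time to reach the wall: t = 18.7 / 8.850 = 2.113 s.
Height at that point: y = 15.33×2.113 − 4.905×2.113² = 10.49 m.
That is 14.1 − 10.49 = 3.61 m below the top of the wall, so the baseball does not clear it.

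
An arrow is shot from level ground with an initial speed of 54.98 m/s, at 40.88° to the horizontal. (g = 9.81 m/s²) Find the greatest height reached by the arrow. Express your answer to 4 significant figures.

65.99 m

Vertical component of launch velocity: v_y = 54.98 sin 40.88° = 35.983 m/s.
At the highest point the vertical velocity is zero, so v_y² = 2 g h_max.
h_max = (35.983)² / (2 × 9.81) = 1294.8 / 19.62 = 65.99 m.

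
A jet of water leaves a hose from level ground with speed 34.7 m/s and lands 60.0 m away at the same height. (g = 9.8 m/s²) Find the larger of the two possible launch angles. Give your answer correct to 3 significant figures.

Level-ground range: R = v₀² sin(2θ)/g ⇒ sin 2θ = R g / v₀² = 60.0×9.8/34.7² = 0.4883.
2θ = arcsin(0.4883) = 29.23° or 180° − 29.23° = 150.77°.
So θ = 14.6° or θ = 75.4°.

75.4°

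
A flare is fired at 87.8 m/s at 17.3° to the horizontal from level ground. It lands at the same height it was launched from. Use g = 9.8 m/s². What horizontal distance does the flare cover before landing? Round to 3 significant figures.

For level ground, R = v₀² sin(2θ) / g.
sin(2 × 17.3°) = sin 34.60° = 0.5678.
R = (87.8)² × 0.5678 / 9.8 = 447 m.

447 m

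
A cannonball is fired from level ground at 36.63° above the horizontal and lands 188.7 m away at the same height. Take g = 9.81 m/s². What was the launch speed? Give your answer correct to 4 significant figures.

On level ground, R = v₀² sin(2θ) / g, so v₀ = √(R g / sin 2θ).
sin(2 × 36.63°) = 0.9576.
v₀ = √(188.7 × 9.81 / 0.9576) = √1933.1 = 43.97 m/s.

43.97 m/s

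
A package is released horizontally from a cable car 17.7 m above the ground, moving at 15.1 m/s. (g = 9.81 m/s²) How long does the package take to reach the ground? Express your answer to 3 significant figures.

The horizontal speed doesn't affect the fall. With v_y0 = 0, h = ½ g t².
t = √(2 × 17.7 / 9.81) = √3.609 = 1.90 s.

1.90 s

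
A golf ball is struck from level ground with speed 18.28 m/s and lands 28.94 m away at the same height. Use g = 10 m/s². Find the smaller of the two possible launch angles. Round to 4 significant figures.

Level-ground range: R = v₀² sin(2θ)/g ⇒ sin 2θ = R g / v₀² = 28.94×10/18.28² = 0.8661.
2θ = arcsin(0.8661) = 60.009° or 180° − 60.009° = 119.991°.
So θ = 30.00° or θ = 60.00°.

30.00°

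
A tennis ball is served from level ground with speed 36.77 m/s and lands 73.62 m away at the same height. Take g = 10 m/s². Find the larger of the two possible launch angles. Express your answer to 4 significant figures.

Level-ground range: R = v₀² sin(2θ)/g ⇒ sin 2θ = R g / v₀² = 73.62×10/36.77² = 0.5445.
2θ = arcsin(0.5445) = 32.991° or 180° − 32.991° = 147.009°.
So θ = 16.50° or θ = 73.50°.

73.50°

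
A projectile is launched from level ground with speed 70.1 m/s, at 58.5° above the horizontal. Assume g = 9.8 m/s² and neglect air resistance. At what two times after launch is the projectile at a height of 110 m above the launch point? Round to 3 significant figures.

2.26 s and 9.94 s

v_y0 = 70.1 sin 58.5° = 59.77 m/s.
Set y = v_y0 t − ½ g t² = 110: 4.900 t² − 59.77 t + 110 = 0.
t = [59.77 ± √(3572 − 2156)] / 9.8 = (59.77 ± 37.63) / 9.8, giving t = 2.26 s or t = 9.94 s.
So the projectile is at 110 m at t = 2.26 s (rising) and t = 9.94 s (falling).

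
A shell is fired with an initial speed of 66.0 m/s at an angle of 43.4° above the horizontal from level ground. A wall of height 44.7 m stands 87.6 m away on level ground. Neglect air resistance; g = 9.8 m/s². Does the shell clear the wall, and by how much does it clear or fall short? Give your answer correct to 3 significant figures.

Yes — it clears the wall by 21.8 m.

v_x = 66.0 cos 43.4° = 47.95 m/s; v_y0 = 66.0 sin 43.4° = 45.35 m/s.
Time to reach the wall: t = 87.6 / 47.95 = 1.827 s.
Height at that point: y = 45.35×1.827 − 4.900×1.827² = 66.50 m.
That is 66.50 − 44.7 = 21.8 m above the top of the wall, so the shell clears it.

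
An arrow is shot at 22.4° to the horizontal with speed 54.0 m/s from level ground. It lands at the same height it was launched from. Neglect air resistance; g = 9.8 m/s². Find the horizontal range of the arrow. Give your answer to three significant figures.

Components: v_x = 54.0 cos 22.4° = 49.93 m/s, v_y = 54.0 sin 22.4° = 20.58 m/s.
Time of flight (same landing height): t = 2 v_y / g = 2 × 20.58 / 9.8 = 4.200 s.
Range: R = v_x · t = 49.93 × 4.200 = 210 m.

210 m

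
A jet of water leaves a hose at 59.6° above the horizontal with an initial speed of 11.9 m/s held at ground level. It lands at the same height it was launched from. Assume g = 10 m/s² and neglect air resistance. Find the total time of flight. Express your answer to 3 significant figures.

2.05 s

Vertical component: v_y = 11.9 sin 59.6° = 10.26 m/s.
For a projectile landing at launch height, time of flight is t = 2 v_y / g = 2 × 10.26 / 10 = 2.05 s.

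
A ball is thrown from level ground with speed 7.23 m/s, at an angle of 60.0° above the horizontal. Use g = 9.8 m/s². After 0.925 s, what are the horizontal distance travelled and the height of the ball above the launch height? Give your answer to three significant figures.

x = 3.34 m, y = 1.60 m

v_x = 7.23 cos 60.0° = 3.615 m/s; v_y0 = 7.23 sin 60.0° = 6.261 m/s.
x = v_x t = 3.615 × 0.925 = 3.34 m.
y = v_y0 t − ½ g t² = 6.261×0.925 − 4.900×0.925² = 1.60 m.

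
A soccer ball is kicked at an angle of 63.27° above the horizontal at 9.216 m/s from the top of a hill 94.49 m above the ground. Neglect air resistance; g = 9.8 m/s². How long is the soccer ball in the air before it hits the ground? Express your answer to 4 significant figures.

Vertical component: v_y = 9.216 sin 63.27° = 8.2311 m/s.
Taking up as positive with launch at y = 94.49 m, landing at y = 0: 0 = 94.49 + 8.2311 t − ½(9.8) t².
Solving 4.900 t² − 8.2311 t − 94.49 = 0 gives t = [8.2311 + √(8.2311² + 4·4.900·94.49)] / 9.800 = 5.311 s.

5.311 s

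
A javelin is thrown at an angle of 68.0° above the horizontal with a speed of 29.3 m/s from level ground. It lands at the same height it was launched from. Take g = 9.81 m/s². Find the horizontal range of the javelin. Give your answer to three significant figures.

60.8 m

For level ground, R = v₀² sin(2θ) / g.
sin(2 × 68.0°) = sin 136.0° = 0.6947.
R = (29.3)² × 0.6947 / 9.81 = 60.8 m.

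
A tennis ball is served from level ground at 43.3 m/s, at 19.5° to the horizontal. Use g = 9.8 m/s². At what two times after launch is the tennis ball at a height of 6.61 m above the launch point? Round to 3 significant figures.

0.566 s and 2.38 s

v_y0 = 43.3 sin 19.5° = 14.45 m/s.
Set y = v_y0 t − ½ g t² = 6.61: 4.900 t² − 14.45 t + 6.61 = 0.
t = [14.45 ± √(208.8 − 129.6)] / 9.8 = (14.45 ± 8.899) / 9.8, giving t = 0.566 s or t = 2.38 s.
So the tennis ball is at 6.61 m at t = 0.566 s (rising) and t = 2.38 s (falling).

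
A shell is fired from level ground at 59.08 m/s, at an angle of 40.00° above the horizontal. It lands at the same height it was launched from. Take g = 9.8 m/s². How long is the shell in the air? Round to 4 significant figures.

7.750 s

Vertical component: v_y = 59.08 sin 40.00° = 37.976 m/s.
For a projectile landing at launch height, time of flight is t = 2 v_y / g = 2 × 37.976 / 9.8 = 7.750 s.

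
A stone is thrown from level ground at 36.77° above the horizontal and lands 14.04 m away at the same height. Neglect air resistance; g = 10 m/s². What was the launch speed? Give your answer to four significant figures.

On level ground, R = v₀² sin(2θ) / g, so v₀ = √(R g / sin 2θ).
sin(2 × 36.77°) = 0.9590.
v₀ = √(14.04 × 10 / 0.9590) = √146.40 = 12.10 m/s.

12.10 m/s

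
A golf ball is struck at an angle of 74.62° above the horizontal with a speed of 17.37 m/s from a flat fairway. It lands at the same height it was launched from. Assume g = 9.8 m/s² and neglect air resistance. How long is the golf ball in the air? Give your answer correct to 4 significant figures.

Vertical component: v_y = 17.37 sin 74.62° = 16.748 m/s.
For a projectile landing at launch height, time of flight is t = 2 v_y / g = 2 × 16.748 / 9.8 = 3.418 s.

3.418 s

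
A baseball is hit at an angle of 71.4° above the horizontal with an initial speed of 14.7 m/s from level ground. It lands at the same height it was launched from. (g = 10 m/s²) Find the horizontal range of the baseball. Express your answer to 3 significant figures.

For level ground, R = v₀² sin(2θ) / g.
sin(2 × 71.4°) = sin 142.8° = 0.6046.
R = (14.7)² × 0.6046 / 10 = 13.1 m.

13.1 m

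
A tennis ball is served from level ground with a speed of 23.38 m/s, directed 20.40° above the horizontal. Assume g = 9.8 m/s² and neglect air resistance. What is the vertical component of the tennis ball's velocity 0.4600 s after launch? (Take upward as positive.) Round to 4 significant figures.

Initial vertical component: v_y0 = 23.38 sin 20.40° = 8.1496 m/s.
v_y(t) = v_y0 − g t = 8.1496 − 9.8 × 0.4600 = 3.642 m/s.

3.642 m/s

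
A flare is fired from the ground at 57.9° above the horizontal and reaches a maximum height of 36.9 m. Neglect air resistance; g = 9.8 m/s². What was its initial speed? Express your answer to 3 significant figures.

At maximum height v_y = 0, so (v₀ sin θ)² = 2 g H.
v₀ sin 57.9° = √(2 × 9.8 × 36.9) = 26.89 m/s.
v₀ = 26.89 / sin 57.9° = 26.89 / 0.8471 = 31.7 m/s.

31.7 m/s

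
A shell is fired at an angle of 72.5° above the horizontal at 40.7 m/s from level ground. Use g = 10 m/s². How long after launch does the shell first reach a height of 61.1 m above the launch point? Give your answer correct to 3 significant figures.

2.19 s

v_y0 = 40.7 sin 72.5° = 38.82 m/s.
Set y = v_y0 t − ½ g t² = 61.1: 5.000 t² − 38.82 t + 61.1 = 0.
t = [38.82 ± √(1507 − 1222)] / 10 = (38.82 ± 16.88) / 10, giving t = 2.19 s or t = 5.57 s.
The shell is on the way up at the first time, so t = 2.19 s.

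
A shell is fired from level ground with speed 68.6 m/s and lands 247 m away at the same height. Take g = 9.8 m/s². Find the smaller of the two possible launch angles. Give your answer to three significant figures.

15.5°

Level-ground range: R = v₀² sin(2θ)/g ⇒ sin 2θ = R g / v₀² = 247×9.8/68.6² = 0.5144.
2θ = arcsin(0.5144) = 30.96° or 180° − 30.96° = 149.04°.
So θ = 15.5° or θ = 74.5°.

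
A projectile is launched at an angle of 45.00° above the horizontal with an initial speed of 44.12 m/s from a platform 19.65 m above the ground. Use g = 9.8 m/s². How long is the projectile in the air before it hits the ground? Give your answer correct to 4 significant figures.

6.944 s

Vertical component: v_y = 44.12 sin 45.00° = 31.198 m/s.
Taking up as positive with launch at y = 19.65 m, landing at y = 0: 0 = 19.65 + 31.198 t − ½(9.8) t².
Solving 4.900 t² − 31.198 t − 19.65 = 0 gives t = [31.198 + √(31.198² + 4·4.900·19.65)] / 9.800 = 6.944 s.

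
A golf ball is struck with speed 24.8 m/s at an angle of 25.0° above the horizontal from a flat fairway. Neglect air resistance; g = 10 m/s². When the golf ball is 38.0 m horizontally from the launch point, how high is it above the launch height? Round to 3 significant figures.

3.43 m

v_x = 24.8 cos 25.0° = 22.48 m/s, v_y0 = 24.8 sin 25.0° = 10.48 m/s.
Time to reach x = 38.0 m: t = x / v_x = 38.0 / 22.48 = 1.690 s.
y = v_y0 t − ½ g t² = 10.48×1.690 − 5.000×1.690² = 3.43 m.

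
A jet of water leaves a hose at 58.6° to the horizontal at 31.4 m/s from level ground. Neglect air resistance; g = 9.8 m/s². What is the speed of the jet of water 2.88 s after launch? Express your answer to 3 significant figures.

16.4 m/s

v_x = 31.4 cos 58.6° = 16.36 m/s (constant).
v_y(t) = 31.4 sin 58.6° − g t = 26.80 − 9.8 × 2.88 = -1.424 m/s.
Speed = √(v_x² + v_y²) = √(267.6 + 2.028) = 16.4 m/s.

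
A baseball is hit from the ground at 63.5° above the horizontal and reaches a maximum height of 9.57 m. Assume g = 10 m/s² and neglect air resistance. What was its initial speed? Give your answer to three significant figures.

At maximum height v_y = 0, so (v₀ sin θ)² = 2 g H.
v₀ sin 63.5° = √(2 × 10 × 9.57) = 13.83 m/s.
v₀ = 13.83 / sin 63.5° = 13.83 / 0.8949 = 15.5 m/s.

15.5 m/s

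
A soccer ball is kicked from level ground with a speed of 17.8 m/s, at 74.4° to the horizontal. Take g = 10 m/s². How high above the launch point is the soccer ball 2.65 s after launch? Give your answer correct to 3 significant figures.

10.3 m

v_y0 = 17.8 sin 74.4° = 17.14 m/s.
y(t) = v_y0 t − ½ g t² = 17.14×2.65 − 5.000×2.65² = 10.3 m.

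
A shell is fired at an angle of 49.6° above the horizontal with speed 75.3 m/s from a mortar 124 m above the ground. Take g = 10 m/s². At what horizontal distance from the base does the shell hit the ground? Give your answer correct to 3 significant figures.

651 m

Components: v_x = 75.3 cos 49.6° = 48.80 m/s, v_y = 75.3 sin 49.6° = 57.34 m/s.
Vertical: 0 = 124 + 57.34 t − ½(10) t² ⇒ 5.000 t² − 57.34 t − 124 = 0.
t = [57.34 + √(3288 + 2480)] / 10.00 = 13.33 s.
Horizontal: R = v_x · t = 48.80 × 13.33 = 651 m.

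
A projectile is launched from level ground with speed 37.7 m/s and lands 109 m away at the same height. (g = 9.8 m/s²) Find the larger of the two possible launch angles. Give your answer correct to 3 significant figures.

65.6°

Level-ground range: R = v₀² sin(2θ)/g ⇒ sin 2θ = R g / v₀² = 109×9.8/37.7² = 0.7516.
2θ = arcsin(0.7516) = 48.73° or 180° − 48.73° = 131.27°.
So θ = 24.4° or θ = 65.6°.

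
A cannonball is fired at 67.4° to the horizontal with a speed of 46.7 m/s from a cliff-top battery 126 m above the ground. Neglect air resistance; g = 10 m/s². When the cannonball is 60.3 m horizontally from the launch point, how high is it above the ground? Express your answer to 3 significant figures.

v_x = 46.7 cos 67.4° = 17.95 m/s, v_y0 = 46.7 sin 67.4° = 43.11 m/s.
Time to reach x = 60.3 m: t = x / v_x = 60.3 / 17.95 = 3.359 s.
y = 126 + v_y0 t − ½ g t² = 126 + 43.11×3.359 − 5.000×3.359² = 214 m.

214 m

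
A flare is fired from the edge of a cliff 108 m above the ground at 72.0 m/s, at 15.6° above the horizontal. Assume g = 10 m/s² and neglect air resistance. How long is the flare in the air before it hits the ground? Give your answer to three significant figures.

6.97 s

Vertical component: v_y = 72.0 sin 15.6° = 19.36 m/s.
Taking up as positive with launch at y = 108 m, landing at y = 0: 0 = 108 + 19.36 t − ½(10) t².
Solving 5.000 t² − 19.36 t − 108 = 0 gives t = [19.36 + √(19.36² + 4·5.000·108)] / 10.00 = 6.97 s.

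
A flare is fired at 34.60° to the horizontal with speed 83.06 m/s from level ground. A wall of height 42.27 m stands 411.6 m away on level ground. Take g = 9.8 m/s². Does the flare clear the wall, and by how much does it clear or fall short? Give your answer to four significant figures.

v_x = 83.06 cos 34.60° = 68.370 m/s; v_y0 = 83.06 sin 34.60° = 47.165 m/s.
Time to reach the wall: t = 411.6 / 68.370 = 6.0202 s.
Height at that point: y = 47.165×6.0202 − 4.900×6.0202² = 106.35 m.
That is 106.35 − 42.27 = 64.08 m above the top of the wall, so the flare clears it.

Yes — it clears the wall by 64.08 m.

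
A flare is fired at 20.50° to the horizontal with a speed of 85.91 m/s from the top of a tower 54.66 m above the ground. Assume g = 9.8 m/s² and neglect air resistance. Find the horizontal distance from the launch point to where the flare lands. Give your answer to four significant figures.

Components: v_x = 85.91 cos 20.50° = 80.470 m/s, v_y = 85.91 sin 20.50° = 30.086 m/s.
Vertical: 0 = 54.66 + 30.086 t − ½(9.8) t² ⇒ 4.900 t² − 30.086 t − 54.66 = 0.
t = [30.086 + √(905.17 + 1071.3)] / 9.800 = 7.6065 s.
Horizontal: R = v_x · t = 80.470 × 7.6065 = 612.1 m.

612.1 m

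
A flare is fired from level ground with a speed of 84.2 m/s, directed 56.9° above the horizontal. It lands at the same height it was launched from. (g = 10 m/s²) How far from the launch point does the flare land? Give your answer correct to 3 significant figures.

Components: v_x = 84.2 cos 56.9° = 45.98 m/s, v_y = 84.2 sin 56.9° = 70.54 m/s.
Time of flight (same landing height): t = 2 v_y / g = 2 × 70.54 / 10 = 14.11 s.
Range: R = v_x · t = 45.98 × 14.11 = 649 m.

649 m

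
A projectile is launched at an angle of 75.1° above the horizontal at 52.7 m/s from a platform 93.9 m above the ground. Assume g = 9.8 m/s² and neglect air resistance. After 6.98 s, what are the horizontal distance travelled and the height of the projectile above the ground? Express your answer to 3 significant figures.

x = 94.6 m, y = 211 m

v_x = 52.7 cos 75.1° = 13.55 m/s; v_y0 = 52.7 sin 75.1° = 50.93 m/s.
x = v_x t = 13.55 × 6.98 = 94.6 m.
y = 93.9 + v_y0 t − ½ g t² = 211 m.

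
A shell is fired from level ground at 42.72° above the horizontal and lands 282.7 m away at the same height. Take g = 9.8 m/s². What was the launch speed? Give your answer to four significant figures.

52.72 m/s

On level ground, R = v₀² sin(2θ) / g, so v₀ = √(R g / sin 2θ).
sin(2 × 42.72°) = 0.9968.
v₀ = √(282.7 × 9.8 / 0.9968) = √2779.4 = 52.72 m/s.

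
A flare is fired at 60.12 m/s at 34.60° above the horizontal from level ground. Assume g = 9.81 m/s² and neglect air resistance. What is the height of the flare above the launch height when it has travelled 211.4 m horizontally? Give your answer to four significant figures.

56.33 m

v_x = 60.12 cos 34.60° = 49.487 m/s, v_y0 = 60.12 sin 34.60° = 34.139 m/s.
Time to reach x = 211.4 m: t = x / v_x = 211.4 / 49.487 = 4.2718 s.
y = v_y0 t − ½ g t² = 34.139×4.2718 − 4.905×4.2718² = 56.33 m.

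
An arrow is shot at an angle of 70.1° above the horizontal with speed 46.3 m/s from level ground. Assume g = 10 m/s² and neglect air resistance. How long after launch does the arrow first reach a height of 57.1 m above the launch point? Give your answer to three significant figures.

v_y0 = 46.3 sin 70.1° = 43.54 m/s.
Set y = v_y0 t − ½ g t² = 57.1: 5.000 t² − 43.54 t + 57.1 = 0.
t = [43.54 ± √(1896 − 1142)] / 10 = (43.54 ± 27.46) / 10, giving t = 1.61 s or t = 7.10 s.
The arrow is on the way up at the first time, so t = 1.61 s.

1.61 s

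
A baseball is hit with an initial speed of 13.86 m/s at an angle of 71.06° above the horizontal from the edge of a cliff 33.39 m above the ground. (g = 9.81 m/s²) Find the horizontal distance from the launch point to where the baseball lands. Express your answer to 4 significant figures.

19.20 m

Components: v_x = 13.86 cos 71.06° = 4.4986 m/s, v_y = 13.86 sin 71.06° = 13.110 m/s.
Vertical: 0 = 33.39 + 13.110 t − ½(9.81) t² ⇒ 4.905 t² − 13.110 t − 33.39 = 0.
t = [13.110 + √(171.87 + 655.11)] / 9.810 = 4.2678 s.
Horizontal: R = v_x · t = 4.4986 × 4.2678 = 19.20 m.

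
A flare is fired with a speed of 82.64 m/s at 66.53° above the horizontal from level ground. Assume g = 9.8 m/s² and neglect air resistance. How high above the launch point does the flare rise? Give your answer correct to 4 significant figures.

293.2 m

Vertical component of launch velocity: v_y = 82.64 sin 66.53° = 75.803 m/s.
At the highest point the vertical velocity is zero, so v_y² = 2 g h_max.
h_max = (75.803)² / (2 × 9.8) = 5746.1 / 19.60 = 293.2 m.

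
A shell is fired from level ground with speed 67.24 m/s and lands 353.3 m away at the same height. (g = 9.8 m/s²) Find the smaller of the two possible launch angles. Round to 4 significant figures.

Level-ground range: R = v₀² sin(2θ)/g ⇒ sin 2θ = R g / v₀² = 353.3×9.8/67.24² = 0.7658.
2θ = arcsin(0.7658) = 49.978° or 180° − 49.978° = 130.022°.
So θ = 24.99° or θ = 65.01°.

24.99°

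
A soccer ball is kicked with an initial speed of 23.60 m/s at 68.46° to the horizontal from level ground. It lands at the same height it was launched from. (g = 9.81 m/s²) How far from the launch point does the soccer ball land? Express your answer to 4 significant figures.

38.78 m

For level ground, R = v₀² sin(2θ) / g.
sin(2 × 68.46°) = sin 136.92° = 0.6830.
R = (23.60)² × 0.6830 / 9.81 = 38.78 m.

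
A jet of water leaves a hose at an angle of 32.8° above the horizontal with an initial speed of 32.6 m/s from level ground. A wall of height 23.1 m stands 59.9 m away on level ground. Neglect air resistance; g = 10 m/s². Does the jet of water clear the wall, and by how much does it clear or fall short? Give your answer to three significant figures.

No — it falls 8.39 m short of clearing the wall.

v_x = 32.6 cos 32.8° = 27.40 m/s; v_y0 = 32.6 sin 32.8° = 17.66 m/s.
Time to reach the wall: t = 59.9 / 27.40 = 2.186 s.
Height at that point: y = 17.66×2.186 − 5.000×2.186² = 14.71 m.
That is 23.1 − 14.71 = 8.39 m below the top of the wall, so the jet of water does not clear it.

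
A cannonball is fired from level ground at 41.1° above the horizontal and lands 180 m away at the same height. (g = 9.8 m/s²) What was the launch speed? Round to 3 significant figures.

On level ground, R = v₀² sin(2θ) / g, so v₀ = √(R g / sin 2θ).
sin(2 × 41.1°) = 0.9907.
v₀ = √(180 × 9.8 / 0.9907) = √1781 = 42.2 m/s.

42.2 m/s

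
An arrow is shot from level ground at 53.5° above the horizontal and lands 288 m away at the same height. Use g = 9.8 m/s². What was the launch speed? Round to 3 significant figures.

54.3 m/s

On level ground, R = v₀² sin(2θ) / g, so v₀ = √(R g / sin 2θ).
sin(2 × 53.5°) = 0.9563.
v₀ = √(288 × 9.8 / 0.9563) = √2951 = 54.3 m/s.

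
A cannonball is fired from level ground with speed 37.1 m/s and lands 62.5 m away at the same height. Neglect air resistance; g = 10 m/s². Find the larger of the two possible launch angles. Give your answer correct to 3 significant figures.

Level-ground range: R = v₀² sin(2θ)/g ⇒ sin 2θ = R g / v₀² = 62.5×10/37.1² = 0.4541.
2θ = arcsin(0.4541) = 27.01° or 180° − 27.01° = 152.99°.
So θ = 13.5° or θ = 76.5°.

76.5°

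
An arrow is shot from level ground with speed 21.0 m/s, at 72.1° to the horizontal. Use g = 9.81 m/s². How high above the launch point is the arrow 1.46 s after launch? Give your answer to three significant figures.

v_y0 = 21.0 sin 72.1° = 19.98 m/s.
y(t) = v_y0 t − ½ g t² = 19.98×1.46 − 4.905×1.46² = 18.7 m.

18.7 m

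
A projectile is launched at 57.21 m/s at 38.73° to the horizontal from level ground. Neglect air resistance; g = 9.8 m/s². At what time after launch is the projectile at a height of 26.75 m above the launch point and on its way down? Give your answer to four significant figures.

6.460 s

v_y0 = 57.21 sin 38.73° = 35.794 m/s.
Set y = v_y0 t − ½ g t² = 26.75: 4.900 t² − 35.794 t + 26.75 = 0.
t = [35.794 ± √(1281.2 − 524.30)] / 9.8 = (35.794 ± 27.512) / 9.8, giving t = 0.8451 s or t = 6.460 s.
On the way down corresponds to the larger root: t = 6.460 s.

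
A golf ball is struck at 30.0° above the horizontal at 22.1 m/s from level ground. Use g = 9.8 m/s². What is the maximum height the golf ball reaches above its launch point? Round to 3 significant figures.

6.23 m

Vertical component of launch velocity: v_y = 22.1 sin 30.0° = 11.05 m/s.
At the highest point the vertical velocity is zero, so v_y² = 2 g h_max.
h_max = (11.05)² / (2 × 9.8) = 122.1 / 19.60 = 6.23 m.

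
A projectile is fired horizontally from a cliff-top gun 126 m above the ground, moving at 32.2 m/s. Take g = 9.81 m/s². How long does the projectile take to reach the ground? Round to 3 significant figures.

The horizontal speed doesn't affect the fall. With v_y0 = 0, h = ½ g t².
t = √(2 × 126 / 9.81) = √25.69 = 5.07 s.

5.07 s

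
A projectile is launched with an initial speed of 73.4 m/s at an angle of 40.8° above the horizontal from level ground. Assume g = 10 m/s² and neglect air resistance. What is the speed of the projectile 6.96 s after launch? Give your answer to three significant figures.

v_x = 73.4 cos 40.8° = 55.56 m/s (constant).
v_y(t) = 73.4 sin 40.8° − g t = 47.96 − 10 × 6.96 = -21.64 m/s.
Speed = √(v_x² + v_y²) = √(3087 + 468.3) = 59.6 m/s.

59.6 m/s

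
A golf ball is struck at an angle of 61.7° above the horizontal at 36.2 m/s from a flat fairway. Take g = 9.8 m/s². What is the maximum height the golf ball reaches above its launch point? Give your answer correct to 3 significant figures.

Vertical component of launch velocity: v_y = 36.2 sin 61.7° = 31.87 m/s.
At the highest point the vertical velocity is zero, so v_y² = 2 g h_max.
h_max = (31.87)² / (2 × 9.8) = 1016 / 19.60 = 51.8 m.

51.8 m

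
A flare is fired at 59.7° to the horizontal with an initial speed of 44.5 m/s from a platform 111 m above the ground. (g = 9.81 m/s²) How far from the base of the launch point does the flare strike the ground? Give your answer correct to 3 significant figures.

Components: v_x = 44.5 cos 59.7° = 22.45 m/s, v_y = 44.5 sin 59.7° = 38.42 m/s.
Vertical: 0 = 111 + 38.42 t − ½(9.81) t² ⇒ 4.905 t² − 38.42 t − 111 = 0.
t = [38.42 + √(1476 + 2178)] / 9.810 = 10.08 s.
Horizontal: R = v_x · t = 22.45 × 10.08 = 226 m.

226 m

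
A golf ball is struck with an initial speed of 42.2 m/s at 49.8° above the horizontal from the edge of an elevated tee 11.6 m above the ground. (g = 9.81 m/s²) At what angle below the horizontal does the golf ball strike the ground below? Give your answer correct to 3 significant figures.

v_x = 42.2 cos 49.8° = 27.24 m/s.
At impact |v_y| = √(v_y0² + 2 g h) = √(32.23² + 2×9.81×11.6) = 35.59 m/s.
Angle below horizontal = arctan(|v_y| / v_x) = arctan(35.59 / 27.24) = 52.6°.

52.6°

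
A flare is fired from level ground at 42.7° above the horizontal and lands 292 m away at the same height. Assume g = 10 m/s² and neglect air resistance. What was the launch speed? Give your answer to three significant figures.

On level ground, R = v₀² sin(2θ) / g, so v₀ = √(R g / sin 2θ).
sin(2 × 42.7°) = 0.9968.
v₀ = √(292 × 10 / 0.9968) = √2929 = 54.1 m/s.

54.1 m/s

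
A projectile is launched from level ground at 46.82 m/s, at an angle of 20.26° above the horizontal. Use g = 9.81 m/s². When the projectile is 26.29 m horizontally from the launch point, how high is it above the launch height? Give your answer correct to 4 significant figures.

v_x = 46.82 cos 20.26° = 43.923 m/s, v_y0 = 46.82 sin 20.26° = 16.213 m/s.
Time to reach x = 26.29 m: t = x / v_x = 26.29 / 43.923 = 0.59855 s.
y = v_y0 t − ½ g t² = 16.213×0.59855 − 4.905×0.59855² = 7.947 m.

7.947 m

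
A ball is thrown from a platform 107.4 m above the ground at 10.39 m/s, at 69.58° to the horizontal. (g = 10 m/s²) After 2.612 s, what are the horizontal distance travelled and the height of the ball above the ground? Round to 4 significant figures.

x = 9.469 m, y = 98.72 m

v_x = 10.39 cos 69.58° = 3.6251 m/s; v_y0 = 10.39 sin 69.58° = 9.7371 m/s.
x = v_x t = 3.6251 × 2.612 = 9.469 m.
y = 107.4 + v_y0 t − ½ g t² = 98.72 m.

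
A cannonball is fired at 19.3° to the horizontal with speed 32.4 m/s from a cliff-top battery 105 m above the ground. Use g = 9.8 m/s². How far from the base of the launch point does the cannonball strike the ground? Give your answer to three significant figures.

179 m

Components: v_x = 32.4 cos 19.3° = 30.58 m/s, v_y = 32.4 sin 19.3° = 10.71 m/s.
Vertical: 0 = 105 + 10.71 t − ½(9.8) t² ⇒ 4.900 t² − 10.71 t − 105 = 0.
t = [10.71 + √(114.7 + 2058)] / 9.800 = 5.849 s.
Horizontal: R = v_x · t = 30.58 × 5.849 = 179 m.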